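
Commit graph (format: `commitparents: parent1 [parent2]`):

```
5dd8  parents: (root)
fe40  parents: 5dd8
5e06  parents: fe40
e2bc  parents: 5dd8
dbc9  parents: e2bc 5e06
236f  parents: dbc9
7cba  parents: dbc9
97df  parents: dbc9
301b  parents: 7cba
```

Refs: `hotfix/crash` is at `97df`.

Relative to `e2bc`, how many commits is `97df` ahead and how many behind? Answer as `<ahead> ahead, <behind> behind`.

Reachable from 97df: {5dd8, 5e06, 97df, dbc9, e2bc, fe40}.
Reachable from e2bc: {5dd8, e2bc}.
Only in 97df's history (ahead): {5e06, 97df, dbc9, fe40} — 4.
Only in e2bc's history (behind): {} — 0.

4 ahead, 0 behind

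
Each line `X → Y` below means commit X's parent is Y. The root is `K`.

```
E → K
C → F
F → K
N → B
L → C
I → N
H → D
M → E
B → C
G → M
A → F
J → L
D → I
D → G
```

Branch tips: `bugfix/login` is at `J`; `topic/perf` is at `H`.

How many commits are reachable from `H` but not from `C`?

8

Reachable from H: {B, C, D, E, F, G, H, I, K, M, N}.
Reachable from C: {C, F, K}.
In H's history but not C's: {B, D, E, G, H, I, M, N} — 8 commits.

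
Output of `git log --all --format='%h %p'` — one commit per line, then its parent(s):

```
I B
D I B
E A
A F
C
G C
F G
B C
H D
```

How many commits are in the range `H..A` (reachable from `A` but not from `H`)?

Reachable from A: {A, C, F, G}.
Reachable from H: {B, C, D, H, I}.
In A's history but not H's: {A, F, G} — 3 commits.

3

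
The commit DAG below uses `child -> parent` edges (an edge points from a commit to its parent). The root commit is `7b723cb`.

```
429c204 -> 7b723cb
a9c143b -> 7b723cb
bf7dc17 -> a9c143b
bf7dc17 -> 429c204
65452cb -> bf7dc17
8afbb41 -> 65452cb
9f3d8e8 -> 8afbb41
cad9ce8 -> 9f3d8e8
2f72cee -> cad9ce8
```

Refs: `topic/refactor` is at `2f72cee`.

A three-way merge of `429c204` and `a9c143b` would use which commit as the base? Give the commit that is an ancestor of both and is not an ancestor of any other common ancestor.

7b723cb

Ancestors of 429c204: {429c204, 7b723cb}.
Ancestors of a9c143b: {7b723cb, a9c143b}.
Common ancestors: {7b723cb}.
The only common ancestor is 7b723cb, so it is the merge base.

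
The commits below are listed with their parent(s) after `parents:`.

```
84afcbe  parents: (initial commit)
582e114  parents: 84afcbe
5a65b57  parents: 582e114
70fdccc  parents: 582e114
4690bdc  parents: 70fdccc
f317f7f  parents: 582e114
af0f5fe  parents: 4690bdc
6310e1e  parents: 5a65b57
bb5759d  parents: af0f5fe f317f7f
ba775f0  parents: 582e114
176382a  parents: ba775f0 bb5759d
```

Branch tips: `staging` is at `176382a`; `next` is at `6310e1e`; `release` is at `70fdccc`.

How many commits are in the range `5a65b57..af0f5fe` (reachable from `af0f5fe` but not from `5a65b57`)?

3

Reachable from af0f5fe: {4690bdc, 582e114, 70fdccc, 84afcbe, af0f5fe}.
Reachable from 5a65b57: {582e114, 5a65b57, 84afcbe}.
In af0f5fe's history but not 5a65b57's: {4690bdc, 70fdccc, af0f5fe} — 3 commits.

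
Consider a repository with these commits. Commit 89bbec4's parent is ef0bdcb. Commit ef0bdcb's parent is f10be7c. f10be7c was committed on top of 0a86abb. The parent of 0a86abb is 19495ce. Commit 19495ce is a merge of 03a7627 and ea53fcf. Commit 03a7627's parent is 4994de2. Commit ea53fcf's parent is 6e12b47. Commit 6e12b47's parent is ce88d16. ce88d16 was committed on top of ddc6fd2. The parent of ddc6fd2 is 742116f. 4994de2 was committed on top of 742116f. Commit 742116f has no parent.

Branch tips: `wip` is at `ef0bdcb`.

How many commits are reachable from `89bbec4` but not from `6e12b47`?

8

Reachable from 89bbec4: {03a7627, 0a86abb, 19495ce, 4994de2, 6e12b47, 742116f, 89bbec4, ce88d16, ddc6fd2, ea53fcf, ef0bdcb, f10be7c}.
Reachable from 6e12b47: {6e12b47, 742116f, ce88d16, ddc6fd2}.
In 89bbec4's history but not 6e12b47's: {03a7627, 0a86abb, 19495ce, 4994de2, 89bbec4, ea53fcf, ef0bdcb, f10be7c} — 8 commits.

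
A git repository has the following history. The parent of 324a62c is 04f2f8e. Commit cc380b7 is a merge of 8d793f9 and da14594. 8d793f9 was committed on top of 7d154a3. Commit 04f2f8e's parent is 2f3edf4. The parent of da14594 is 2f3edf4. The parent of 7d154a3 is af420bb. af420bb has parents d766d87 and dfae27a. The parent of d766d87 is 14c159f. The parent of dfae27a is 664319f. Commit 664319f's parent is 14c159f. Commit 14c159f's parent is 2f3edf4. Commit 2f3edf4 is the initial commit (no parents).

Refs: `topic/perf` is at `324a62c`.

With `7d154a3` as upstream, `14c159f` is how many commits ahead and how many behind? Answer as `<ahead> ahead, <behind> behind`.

Reachable from 14c159f: {14c159f, 2f3edf4}.
Reachable from 7d154a3: {14c159f, 2f3edf4, 664319f, 7d154a3, af420bb, d766d87, dfae27a}.
Only in 14c159f's history (ahead): {} — 0.
Only in 7d154a3's history (behind): {664319f, 7d154a3, af420bb, d766d87, dfae27a} — 5.

0 ahead, 5 behind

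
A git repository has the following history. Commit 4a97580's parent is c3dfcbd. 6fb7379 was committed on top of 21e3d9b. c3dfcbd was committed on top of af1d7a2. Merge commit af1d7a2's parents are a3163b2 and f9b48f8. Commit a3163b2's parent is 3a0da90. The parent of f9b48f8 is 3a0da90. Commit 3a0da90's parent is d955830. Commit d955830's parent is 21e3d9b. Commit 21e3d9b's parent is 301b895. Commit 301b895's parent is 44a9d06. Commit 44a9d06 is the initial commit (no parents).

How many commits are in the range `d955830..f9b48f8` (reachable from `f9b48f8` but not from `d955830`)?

2

Reachable from f9b48f8: {21e3d9b, 301b895, 3a0da90, 44a9d06, d955830, f9b48f8}.
Reachable from d955830: {21e3d9b, 301b895, 44a9d06, d955830}.
In f9b48f8's history but not d955830's: {3a0da90, f9b48f8} — 2 commits.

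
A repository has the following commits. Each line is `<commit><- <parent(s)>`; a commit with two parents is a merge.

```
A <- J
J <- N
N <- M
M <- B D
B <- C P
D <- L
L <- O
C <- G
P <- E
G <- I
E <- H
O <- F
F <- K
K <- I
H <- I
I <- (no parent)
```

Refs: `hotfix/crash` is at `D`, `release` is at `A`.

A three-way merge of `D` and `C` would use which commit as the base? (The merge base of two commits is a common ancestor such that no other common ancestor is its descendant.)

I

Ancestors of D: {D, F, I, K, L, O}.
Ancestors of C: {C, G, I}.
Common ancestors: {I}.
The only common ancestor is I, so it is the merge base.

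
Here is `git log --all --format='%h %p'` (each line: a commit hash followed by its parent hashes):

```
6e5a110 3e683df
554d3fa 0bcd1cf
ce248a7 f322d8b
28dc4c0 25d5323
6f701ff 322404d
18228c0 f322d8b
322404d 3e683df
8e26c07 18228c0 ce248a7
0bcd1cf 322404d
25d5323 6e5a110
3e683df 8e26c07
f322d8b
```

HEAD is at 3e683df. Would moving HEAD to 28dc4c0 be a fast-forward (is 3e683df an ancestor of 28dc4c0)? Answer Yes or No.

A fast-forward from 3e683df to 28dc4c0 is possible iff 3e683df is an ancestor of 28dc4c0.
Ancestors of 28dc4c0: {18228c0, 25d5323, 28dc4c0, 3e683df, 6e5a110, 8e26c07, ce248a7, f322d8b}.
3e683df is among them, so fast-forward is possible.

Yes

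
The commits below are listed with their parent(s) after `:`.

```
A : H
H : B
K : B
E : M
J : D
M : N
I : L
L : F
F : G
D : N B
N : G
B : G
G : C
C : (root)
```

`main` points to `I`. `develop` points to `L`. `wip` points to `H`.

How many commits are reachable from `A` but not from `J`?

Reachable from A: {A, B, C, G, H}.
Reachable from J: {B, C, D, G, J, N}.
In A's history but not J's: {A, H} — 2 commits.

2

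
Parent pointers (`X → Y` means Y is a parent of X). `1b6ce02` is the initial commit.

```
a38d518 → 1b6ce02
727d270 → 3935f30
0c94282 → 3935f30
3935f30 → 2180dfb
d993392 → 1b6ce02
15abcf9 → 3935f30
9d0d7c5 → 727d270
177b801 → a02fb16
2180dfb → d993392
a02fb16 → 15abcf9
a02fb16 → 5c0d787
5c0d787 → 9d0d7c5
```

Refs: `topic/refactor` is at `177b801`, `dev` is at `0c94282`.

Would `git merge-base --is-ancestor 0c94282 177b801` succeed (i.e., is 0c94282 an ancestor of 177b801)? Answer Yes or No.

Ancestors of 177b801: {15abcf9, 177b801, 1b6ce02, 2180dfb, 3935f30, 5c0d787, 727d270, 9d0d7c5, a02fb16, d993392}.
0c94282 is not in that set, so it is not an ancestor of 177b801.

No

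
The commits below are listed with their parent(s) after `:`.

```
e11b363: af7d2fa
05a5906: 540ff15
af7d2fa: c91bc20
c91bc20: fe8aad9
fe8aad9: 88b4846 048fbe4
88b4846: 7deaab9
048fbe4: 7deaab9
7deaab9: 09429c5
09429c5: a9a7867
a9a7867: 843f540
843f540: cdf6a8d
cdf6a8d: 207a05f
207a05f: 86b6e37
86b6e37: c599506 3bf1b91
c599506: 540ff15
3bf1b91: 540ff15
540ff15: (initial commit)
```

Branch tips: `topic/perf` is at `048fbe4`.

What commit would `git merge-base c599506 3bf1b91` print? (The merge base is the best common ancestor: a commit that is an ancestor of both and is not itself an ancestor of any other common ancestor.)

Ancestors of c599506: {540ff15, c599506}.
Ancestors of 3bf1b91: {3bf1b91, 540ff15}.
Common ancestors: {540ff15}.
The only common ancestor is 540ff15, so it is the merge base.

540ff15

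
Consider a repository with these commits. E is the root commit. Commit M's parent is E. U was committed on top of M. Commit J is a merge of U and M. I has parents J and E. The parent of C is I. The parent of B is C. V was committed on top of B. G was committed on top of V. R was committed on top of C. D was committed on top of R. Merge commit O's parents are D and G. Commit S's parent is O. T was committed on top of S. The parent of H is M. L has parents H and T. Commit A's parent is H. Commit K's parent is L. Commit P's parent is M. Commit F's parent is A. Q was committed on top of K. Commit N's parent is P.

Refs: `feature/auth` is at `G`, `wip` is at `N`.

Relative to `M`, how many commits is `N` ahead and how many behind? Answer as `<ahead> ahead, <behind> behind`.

Reachable from N: {E, M, N, P}.
Reachable from M: {E, M}.
Only in N's history (ahead): {N, P} — 2.
Only in M's history (behind): {} — 0.

2 ahead, 0 behind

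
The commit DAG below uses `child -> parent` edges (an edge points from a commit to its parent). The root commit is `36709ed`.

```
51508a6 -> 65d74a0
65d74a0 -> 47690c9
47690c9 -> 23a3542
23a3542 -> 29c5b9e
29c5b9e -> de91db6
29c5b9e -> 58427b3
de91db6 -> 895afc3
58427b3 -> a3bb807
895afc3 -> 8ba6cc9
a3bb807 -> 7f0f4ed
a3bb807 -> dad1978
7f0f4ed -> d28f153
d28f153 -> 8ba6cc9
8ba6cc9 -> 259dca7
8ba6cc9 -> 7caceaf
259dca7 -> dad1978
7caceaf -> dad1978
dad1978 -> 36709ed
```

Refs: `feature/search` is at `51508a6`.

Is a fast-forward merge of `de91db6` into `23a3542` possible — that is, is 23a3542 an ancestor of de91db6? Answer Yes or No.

No

A fast-forward from 23a3542 to de91db6 is possible iff 23a3542 is an ancestor of de91db6.
Ancestors of de91db6: {259dca7, 36709ed, 7caceaf, 895afc3, 8ba6cc9, dad1978, de91db6}.
23a3542 is not among them, so fast-forward is not possible.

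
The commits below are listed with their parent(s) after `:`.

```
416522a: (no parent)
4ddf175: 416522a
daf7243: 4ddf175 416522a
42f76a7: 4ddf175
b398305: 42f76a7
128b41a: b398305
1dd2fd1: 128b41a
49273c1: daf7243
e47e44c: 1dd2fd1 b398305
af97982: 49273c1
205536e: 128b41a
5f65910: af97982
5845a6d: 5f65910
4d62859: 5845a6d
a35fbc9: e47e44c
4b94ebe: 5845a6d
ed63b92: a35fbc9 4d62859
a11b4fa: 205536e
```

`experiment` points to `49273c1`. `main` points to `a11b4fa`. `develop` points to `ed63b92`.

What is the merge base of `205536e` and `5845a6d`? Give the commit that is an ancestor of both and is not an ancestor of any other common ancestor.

4ddf175

Ancestors of 205536e: {128b41a, 205536e, 416522a, 42f76a7, 4ddf175, b398305}.
Ancestors of 5845a6d: {416522a, 49273c1, 4ddf175, 5845a6d, 5f65910, af97982, daf7243}.
Common ancestors: {416522a, 4ddf175}.
Among these, 4ddf175 is not an ancestor of any other common ancestor — it is the merge base.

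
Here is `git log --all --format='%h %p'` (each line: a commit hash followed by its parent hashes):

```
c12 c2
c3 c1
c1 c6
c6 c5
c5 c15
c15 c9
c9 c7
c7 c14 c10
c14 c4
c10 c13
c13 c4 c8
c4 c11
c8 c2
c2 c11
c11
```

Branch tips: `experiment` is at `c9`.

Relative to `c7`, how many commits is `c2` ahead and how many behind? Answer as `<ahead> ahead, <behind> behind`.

0 ahead, 6 behind

Reachable from c2: {c11, c2}.
Reachable from c7: {c10, c11, c13, c14, c2, c4, c7, c8}.
Only in c2's history (ahead): {} — 0.
Only in c7's history (behind): {c10, c13, c14, c4, c7, c8} — 6.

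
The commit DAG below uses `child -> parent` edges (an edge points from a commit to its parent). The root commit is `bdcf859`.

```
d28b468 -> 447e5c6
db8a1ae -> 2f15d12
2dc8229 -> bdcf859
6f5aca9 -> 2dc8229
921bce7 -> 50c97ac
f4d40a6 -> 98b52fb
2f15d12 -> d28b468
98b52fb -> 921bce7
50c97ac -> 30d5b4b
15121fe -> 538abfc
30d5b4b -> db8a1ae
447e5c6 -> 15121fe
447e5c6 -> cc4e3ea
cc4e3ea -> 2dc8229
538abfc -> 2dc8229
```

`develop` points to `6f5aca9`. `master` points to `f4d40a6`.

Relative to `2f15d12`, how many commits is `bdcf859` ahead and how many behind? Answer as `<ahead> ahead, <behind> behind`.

Reachable from bdcf859: {bdcf859}.
Reachable from 2f15d12: {15121fe, 2dc8229, 2f15d12, 447e5c6, 538abfc, bdcf859, cc4e3ea, d28b468}.
Only in bdcf859's history (ahead): {} — 0.
Only in 2f15d12's history (behind): {15121fe, 2dc8229, 2f15d12, 447e5c6, 538abfc, cc4e3ea, d28b468} — 7.

0 ahead, 7 behind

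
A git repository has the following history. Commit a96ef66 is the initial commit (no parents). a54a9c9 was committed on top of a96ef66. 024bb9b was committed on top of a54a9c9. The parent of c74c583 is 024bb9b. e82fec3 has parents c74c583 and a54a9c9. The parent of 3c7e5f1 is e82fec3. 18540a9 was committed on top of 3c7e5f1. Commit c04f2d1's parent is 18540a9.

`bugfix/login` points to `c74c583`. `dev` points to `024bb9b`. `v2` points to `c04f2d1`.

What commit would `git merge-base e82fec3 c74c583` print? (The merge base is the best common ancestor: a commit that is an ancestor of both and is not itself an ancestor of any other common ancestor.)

Ancestors of e82fec3: {024bb9b, a54a9c9, a96ef66, c74c583, e82fec3}.
Ancestors of c74c583: {024bb9b, a54a9c9, a96ef66, c74c583}.
Common ancestors: {024bb9b, a54a9c9, a96ef66, c74c583}.
Among these, c74c583 is not an ancestor of any other common ancestor — it is the merge base.

c74c583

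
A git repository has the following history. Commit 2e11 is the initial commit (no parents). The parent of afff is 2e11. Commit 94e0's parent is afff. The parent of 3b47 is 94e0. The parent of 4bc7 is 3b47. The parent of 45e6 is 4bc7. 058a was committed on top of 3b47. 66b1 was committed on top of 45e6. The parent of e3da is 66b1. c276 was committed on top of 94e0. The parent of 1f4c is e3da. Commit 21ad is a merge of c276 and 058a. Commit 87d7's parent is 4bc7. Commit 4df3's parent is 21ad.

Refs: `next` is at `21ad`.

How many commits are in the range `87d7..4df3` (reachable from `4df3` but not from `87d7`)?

4

Reachable from 4df3: {058a, 21ad, 2e11, 3b47, 4df3, 94e0, afff, c276}.
Reachable from 87d7: {2e11, 3b47, 4bc7, 87d7, 94e0, afff}.
In 4df3's history but not 87d7's: {058a, 21ad, 4df3, c276} — 4 commits.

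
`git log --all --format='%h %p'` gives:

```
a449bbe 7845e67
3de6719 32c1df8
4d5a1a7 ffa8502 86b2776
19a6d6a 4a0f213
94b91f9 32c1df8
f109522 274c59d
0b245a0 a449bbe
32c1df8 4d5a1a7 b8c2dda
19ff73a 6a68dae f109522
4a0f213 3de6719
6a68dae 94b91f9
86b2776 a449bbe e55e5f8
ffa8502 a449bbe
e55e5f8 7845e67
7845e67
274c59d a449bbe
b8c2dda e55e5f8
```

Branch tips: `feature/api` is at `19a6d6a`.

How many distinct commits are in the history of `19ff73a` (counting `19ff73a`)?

13

Walking parent pointers from 19ff73a: reachable set = {19ff73a, 274c59d, 32c1df8, 4d5a1a7, 6a68dae, 7845e67, 86b2776, 94b91f9, a449bbe, b8c2dda, e55e5f8, f109522, ffa8502}.
That is 13 commits.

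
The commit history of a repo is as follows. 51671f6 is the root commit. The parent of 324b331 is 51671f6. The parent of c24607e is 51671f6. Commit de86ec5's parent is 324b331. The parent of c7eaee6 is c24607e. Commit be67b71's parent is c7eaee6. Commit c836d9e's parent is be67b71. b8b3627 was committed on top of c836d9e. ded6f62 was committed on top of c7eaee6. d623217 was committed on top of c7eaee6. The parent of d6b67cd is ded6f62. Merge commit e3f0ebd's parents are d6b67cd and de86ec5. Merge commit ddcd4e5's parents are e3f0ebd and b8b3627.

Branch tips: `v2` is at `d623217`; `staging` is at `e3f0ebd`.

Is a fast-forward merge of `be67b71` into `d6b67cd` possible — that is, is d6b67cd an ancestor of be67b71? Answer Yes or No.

No

A fast-forward from d6b67cd to be67b71 is possible iff d6b67cd is an ancestor of be67b71.
Ancestors of be67b71: {51671f6, be67b71, c24607e, c7eaee6}.
d6b67cd is not among them, so fast-forward is not possible.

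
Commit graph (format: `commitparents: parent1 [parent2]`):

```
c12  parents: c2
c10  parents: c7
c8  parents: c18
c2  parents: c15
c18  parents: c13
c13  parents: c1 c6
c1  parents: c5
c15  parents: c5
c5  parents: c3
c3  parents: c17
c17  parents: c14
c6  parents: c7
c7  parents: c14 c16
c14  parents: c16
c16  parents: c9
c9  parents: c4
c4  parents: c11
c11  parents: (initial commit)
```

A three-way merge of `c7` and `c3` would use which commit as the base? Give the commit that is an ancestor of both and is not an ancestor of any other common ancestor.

Ancestors of c7: {c11, c14, c16, c4, c7, c9}.
Ancestors of c3: {c11, c14, c16, c17, c3, c4, c9}.
Common ancestors: {c11, c14, c16, c4, c9}.
Among these, c14 is not an ancestor of any other common ancestor — it is the merge base.

c14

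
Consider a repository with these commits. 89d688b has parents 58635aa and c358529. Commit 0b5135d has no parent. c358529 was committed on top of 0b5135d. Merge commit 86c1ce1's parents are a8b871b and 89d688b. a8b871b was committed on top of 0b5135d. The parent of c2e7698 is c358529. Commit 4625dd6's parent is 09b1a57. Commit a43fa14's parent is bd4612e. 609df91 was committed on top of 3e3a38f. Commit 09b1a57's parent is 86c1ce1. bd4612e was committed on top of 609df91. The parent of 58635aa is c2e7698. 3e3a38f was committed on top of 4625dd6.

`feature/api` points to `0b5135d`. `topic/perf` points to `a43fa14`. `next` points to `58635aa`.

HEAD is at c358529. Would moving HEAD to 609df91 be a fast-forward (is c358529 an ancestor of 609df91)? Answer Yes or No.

Yes

A fast-forward from c358529 to 609df91 is possible iff c358529 is an ancestor of 609df91.
Ancestors of 609df91: {09b1a57, 0b5135d, 3e3a38f, 4625dd6, 58635aa, 609df91, 86c1ce1, 89d688b, a8b871b, c2e7698, c358529}.
c358529 is among them, so fast-forward is possible.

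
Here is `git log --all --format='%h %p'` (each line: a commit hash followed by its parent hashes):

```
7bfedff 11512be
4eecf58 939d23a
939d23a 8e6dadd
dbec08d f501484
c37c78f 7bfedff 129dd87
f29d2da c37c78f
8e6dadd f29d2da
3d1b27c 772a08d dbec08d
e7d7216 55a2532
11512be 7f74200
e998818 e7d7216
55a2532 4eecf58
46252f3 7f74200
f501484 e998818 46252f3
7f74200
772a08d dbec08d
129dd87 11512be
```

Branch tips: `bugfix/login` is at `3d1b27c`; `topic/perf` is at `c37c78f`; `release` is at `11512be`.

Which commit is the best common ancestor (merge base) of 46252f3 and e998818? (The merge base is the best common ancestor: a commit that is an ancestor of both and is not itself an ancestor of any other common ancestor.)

Ancestors of 46252f3: {46252f3, 7f74200}.
Ancestors of e998818: {11512be, 129dd87, 4eecf58, 55a2532, 7bfedff, 7f74200, 8e6dadd, 939d23a, c37c78f, e7d7216, e998818, f29d2da}.
Common ancestors: {7f74200}.
The only common ancestor is 7f74200, so it is the merge base.

7f74200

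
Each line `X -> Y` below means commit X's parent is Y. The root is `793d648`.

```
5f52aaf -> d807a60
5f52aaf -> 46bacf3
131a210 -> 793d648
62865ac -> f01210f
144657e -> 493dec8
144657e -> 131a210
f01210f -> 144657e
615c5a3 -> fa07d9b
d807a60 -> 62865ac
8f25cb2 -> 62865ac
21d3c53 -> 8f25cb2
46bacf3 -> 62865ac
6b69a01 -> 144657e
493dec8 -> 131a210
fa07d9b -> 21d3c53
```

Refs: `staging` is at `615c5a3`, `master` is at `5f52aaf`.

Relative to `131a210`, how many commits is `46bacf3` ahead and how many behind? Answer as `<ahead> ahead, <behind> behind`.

Reachable from 46bacf3: {131a210, 144657e, 46bacf3, 493dec8, 62865ac, 793d648, f01210f}.
Reachable from 131a210: {131a210, 793d648}.
Only in 46bacf3's history (ahead): {144657e, 46bacf3, 493dec8, 62865ac, f01210f} — 5.
Only in 131a210's history (behind): {} — 0.

5 ahead, 0 behind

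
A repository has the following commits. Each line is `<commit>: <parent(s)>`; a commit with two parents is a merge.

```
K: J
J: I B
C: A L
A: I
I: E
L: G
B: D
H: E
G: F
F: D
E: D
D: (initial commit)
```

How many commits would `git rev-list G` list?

Walking parent pointers from G: reachable set = {D, F, G}.
That is 3 commits.

3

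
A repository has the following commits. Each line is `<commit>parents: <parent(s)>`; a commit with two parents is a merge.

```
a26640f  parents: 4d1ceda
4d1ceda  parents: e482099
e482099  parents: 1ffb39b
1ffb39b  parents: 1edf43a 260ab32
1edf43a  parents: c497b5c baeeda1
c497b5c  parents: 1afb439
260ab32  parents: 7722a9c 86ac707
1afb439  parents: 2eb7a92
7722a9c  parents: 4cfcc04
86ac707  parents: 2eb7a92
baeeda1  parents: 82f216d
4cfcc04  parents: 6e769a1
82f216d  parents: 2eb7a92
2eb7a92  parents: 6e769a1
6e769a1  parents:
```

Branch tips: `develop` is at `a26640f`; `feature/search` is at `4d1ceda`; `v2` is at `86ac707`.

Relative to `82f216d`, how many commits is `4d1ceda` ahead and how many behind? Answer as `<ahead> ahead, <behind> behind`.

Reachable from 4d1ceda: {1afb439, 1edf43a, 1ffb39b, 260ab32, 2eb7a92, 4cfcc04, 4d1ceda, 6e769a1, 7722a9c, 82f216d, 86ac707, baeeda1, c497b5c, e482099}.
Reachable from 82f216d: {2eb7a92, 6e769a1, 82f216d}.
Only in 4d1ceda's history (ahead): {1afb439, 1edf43a, 1ffb39b, 260ab32, 4cfcc04, 4d1ceda, 7722a9c, 86ac707, baeeda1, c497b5c, e482099} — 11.
Only in 82f216d's history (behind): {} — 0.

11 ahead, 0 behind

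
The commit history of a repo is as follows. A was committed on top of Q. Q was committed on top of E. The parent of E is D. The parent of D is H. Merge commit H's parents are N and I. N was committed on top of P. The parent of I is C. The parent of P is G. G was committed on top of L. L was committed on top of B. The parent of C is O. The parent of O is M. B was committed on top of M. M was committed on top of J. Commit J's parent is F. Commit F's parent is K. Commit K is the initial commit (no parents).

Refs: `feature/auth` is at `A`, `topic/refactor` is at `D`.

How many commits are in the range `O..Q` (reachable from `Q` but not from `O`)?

11

Reachable from Q: {B, C, D, E, F, G, H, I, J, K, L, M, N, O, P, Q}.
Reachable from O: {F, J, K, M, O}.
In Q's history but not O's: {B, C, D, E, G, H, I, L, N, P, Q} — 11 commits.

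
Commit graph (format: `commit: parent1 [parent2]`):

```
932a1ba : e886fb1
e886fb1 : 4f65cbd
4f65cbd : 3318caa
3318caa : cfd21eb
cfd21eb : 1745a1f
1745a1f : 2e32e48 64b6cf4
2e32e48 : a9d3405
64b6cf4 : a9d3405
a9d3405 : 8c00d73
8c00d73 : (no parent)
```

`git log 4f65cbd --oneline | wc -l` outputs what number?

8

Walking parent pointers from 4f65cbd: reachable set = {1745a1f, 2e32e48, 3318caa, 4f65cbd, 64b6cf4, 8c00d73, a9d3405, cfd21eb}.
That is 8 commits.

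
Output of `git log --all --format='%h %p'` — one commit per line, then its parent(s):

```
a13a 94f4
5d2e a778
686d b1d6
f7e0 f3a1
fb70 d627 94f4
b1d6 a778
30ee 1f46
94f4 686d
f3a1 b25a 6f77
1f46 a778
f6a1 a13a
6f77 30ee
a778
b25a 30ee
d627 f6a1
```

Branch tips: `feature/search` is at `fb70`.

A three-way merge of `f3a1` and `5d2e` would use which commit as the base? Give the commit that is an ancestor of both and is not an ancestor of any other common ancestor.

a778

Ancestors of f3a1: {1f46, 30ee, 6f77, a778, b25a, f3a1}.
Ancestors of 5d2e: {5d2e, a778}.
Common ancestors: {a778}.
The only common ancestor is a778, so it is the merge base.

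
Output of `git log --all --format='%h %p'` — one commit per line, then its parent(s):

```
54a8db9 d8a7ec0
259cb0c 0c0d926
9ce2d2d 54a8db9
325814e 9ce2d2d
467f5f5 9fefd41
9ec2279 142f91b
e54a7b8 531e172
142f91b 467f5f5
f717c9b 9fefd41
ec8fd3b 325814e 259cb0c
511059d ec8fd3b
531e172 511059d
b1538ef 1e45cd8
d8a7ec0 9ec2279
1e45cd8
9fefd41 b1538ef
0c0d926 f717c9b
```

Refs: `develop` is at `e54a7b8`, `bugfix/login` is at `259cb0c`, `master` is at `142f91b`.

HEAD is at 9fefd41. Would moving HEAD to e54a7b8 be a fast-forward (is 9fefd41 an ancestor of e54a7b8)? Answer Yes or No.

A fast-forward from 9fefd41 to e54a7b8 is possible iff 9fefd41 is an ancestor of e54a7b8.
Ancestors of e54a7b8: {0c0d926, 142f91b, 1e45cd8, 259cb0c, 325814e, 467f5f5, 511059d, 531e172, 54a8db9, 9ce2d2d, 9ec2279, 9fefd41, b1538ef, d8a7ec0, e54a7b8, ec8fd3b, f717c9b}.
9fefd41 is among them, so fast-forward is possible.

Yes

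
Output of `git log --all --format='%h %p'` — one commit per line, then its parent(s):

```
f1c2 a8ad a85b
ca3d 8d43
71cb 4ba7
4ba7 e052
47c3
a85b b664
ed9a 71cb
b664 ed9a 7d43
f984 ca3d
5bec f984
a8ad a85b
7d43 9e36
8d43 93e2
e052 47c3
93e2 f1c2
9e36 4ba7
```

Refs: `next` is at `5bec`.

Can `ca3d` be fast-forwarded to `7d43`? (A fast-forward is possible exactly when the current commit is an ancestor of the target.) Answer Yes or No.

A fast-forward from ca3d to 7d43 is possible iff ca3d is an ancestor of 7d43.
Ancestors of 7d43: {47c3, 4ba7, 7d43, 9e36, e052}.
ca3d is not among them, so fast-forward is not possible.

No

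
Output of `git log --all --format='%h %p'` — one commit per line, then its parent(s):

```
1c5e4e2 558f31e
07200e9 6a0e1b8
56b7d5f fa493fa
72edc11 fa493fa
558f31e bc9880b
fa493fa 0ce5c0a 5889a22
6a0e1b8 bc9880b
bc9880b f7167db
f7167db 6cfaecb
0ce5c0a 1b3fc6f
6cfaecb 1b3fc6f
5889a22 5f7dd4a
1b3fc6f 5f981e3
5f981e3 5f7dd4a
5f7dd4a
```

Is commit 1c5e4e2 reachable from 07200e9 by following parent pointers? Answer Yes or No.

Ancestors of 07200e9: {07200e9, 1b3fc6f, 5f7dd4a, 5f981e3, 6a0e1b8, 6cfaecb, bc9880b, f7167db}.
1c5e4e2 is not in that set, so it is not an ancestor of 07200e9.

No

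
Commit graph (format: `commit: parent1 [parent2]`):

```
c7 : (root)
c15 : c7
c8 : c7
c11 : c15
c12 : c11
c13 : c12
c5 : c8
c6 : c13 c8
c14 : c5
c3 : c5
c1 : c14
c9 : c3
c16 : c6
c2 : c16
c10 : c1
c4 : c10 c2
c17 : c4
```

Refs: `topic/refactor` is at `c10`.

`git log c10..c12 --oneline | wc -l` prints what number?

Reachable from c12: {c11, c12, c15, c7}.
Reachable from c10: {c1, c10, c14, c5, c7, c8}.
In c12's history but not c10's: {c11, c12, c15} — 3 commits.

3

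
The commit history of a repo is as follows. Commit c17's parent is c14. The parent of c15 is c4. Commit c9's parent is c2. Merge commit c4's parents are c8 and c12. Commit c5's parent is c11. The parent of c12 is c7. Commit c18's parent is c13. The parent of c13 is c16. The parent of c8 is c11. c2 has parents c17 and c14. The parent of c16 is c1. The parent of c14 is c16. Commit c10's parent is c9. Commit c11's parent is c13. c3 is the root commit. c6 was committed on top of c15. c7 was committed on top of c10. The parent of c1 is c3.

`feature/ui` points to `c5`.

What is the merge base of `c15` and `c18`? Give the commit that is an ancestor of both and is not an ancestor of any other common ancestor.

c13

Ancestors of c15: {c1, c10, c11, c12, c13, c14, c15, c16, c17, c2, c3, c4, c7, c8, c9}.
Ancestors of c18: {c1, c13, c16, c18, c3}.
Common ancestors: {c1, c13, c16, c3}.
Among these, c13 is not an ancestor of any other common ancestor — it is the merge base.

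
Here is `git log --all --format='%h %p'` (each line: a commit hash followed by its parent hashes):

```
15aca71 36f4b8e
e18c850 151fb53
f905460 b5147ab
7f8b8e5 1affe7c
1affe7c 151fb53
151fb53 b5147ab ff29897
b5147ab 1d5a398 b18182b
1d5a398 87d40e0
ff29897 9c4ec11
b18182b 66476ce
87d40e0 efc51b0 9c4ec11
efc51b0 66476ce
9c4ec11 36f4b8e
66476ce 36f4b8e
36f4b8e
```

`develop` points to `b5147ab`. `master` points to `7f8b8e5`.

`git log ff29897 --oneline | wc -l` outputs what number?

Walking parent pointers from ff29897: reachable set = {36f4b8e, 9c4ec11, ff29897}.
That is 3 commits.

3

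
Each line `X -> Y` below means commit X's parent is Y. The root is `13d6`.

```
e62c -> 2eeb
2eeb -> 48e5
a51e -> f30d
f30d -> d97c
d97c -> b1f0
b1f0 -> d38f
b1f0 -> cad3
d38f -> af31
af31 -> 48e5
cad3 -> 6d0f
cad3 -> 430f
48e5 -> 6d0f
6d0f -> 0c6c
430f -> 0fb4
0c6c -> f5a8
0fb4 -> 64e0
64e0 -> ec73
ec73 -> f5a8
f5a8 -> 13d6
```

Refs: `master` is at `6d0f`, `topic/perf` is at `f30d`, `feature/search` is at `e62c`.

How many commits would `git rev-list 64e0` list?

4

Walking parent pointers from 64e0: reachable set = {13d6, 64e0, ec73, f5a8}.
That is 4 commits.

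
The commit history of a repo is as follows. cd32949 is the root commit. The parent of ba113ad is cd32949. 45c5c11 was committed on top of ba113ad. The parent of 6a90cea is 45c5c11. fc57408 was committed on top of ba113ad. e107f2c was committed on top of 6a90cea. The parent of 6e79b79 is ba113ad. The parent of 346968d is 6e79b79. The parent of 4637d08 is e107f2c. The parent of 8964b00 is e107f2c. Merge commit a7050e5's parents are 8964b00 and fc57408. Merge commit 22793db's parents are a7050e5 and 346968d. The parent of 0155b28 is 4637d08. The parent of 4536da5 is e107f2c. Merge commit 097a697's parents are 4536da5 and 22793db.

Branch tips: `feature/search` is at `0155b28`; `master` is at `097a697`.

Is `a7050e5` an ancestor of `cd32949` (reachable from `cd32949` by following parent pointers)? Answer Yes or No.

Ancestors of cd32949: {cd32949}.
a7050e5 is not in that set, so it is not an ancestor of cd32949.

No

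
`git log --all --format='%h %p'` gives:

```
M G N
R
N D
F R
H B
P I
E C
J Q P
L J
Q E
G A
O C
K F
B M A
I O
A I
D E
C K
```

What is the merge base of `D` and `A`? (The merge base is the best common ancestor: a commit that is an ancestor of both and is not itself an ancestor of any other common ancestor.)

C

Ancestors of D: {C, D, E, F, K, R}.
Ancestors of A: {A, C, F, I, K, O, R}.
Common ancestors: {C, F, K, R}.
Among these, C is not an ancestor of any other common ancestor — it is the merge base.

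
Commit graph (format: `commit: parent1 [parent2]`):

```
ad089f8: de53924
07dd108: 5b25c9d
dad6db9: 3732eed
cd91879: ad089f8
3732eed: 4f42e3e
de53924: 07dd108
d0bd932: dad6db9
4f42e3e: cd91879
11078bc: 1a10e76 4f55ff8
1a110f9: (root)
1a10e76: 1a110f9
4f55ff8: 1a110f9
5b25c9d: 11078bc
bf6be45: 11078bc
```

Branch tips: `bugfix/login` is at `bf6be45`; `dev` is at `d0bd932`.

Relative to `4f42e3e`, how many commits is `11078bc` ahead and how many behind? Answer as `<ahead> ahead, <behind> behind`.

0 ahead, 6 behind

Reachable from 11078bc: {11078bc, 1a10e76, 1a110f9, 4f55ff8}.
Reachable from 4f42e3e: {07dd108, 11078bc, 1a10e76, 1a110f9, 4f42e3e, 4f55ff8, 5b25c9d, ad089f8, cd91879, de53924}.
Only in 11078bc's history (ahead): {} — 0.
Only in 4f42e3e's history (behind): {07dd108, 4f42e3e, 5b25c9d, ad089f8, cd91879, de53924} — 6.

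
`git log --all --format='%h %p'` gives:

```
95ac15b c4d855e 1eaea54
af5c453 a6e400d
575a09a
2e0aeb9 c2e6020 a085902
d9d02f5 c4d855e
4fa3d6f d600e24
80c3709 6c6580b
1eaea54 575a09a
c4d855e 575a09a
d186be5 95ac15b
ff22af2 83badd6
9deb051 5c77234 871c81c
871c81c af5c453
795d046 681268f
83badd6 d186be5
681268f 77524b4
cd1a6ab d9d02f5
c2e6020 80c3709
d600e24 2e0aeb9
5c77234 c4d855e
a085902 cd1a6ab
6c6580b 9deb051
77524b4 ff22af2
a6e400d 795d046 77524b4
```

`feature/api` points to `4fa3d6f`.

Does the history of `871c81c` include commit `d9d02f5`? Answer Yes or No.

Ancestors of 871c81c: {1eaea54, 575a09a, 681268f, 77524b4, 795d046, 83badd6, 871c81c, 95ac15b, a6e400d, af5c453, c4d855e, d186be5, ff22af2}.
d9d02f5 is not in that set, so it is not an ancestor of 871c81c.

No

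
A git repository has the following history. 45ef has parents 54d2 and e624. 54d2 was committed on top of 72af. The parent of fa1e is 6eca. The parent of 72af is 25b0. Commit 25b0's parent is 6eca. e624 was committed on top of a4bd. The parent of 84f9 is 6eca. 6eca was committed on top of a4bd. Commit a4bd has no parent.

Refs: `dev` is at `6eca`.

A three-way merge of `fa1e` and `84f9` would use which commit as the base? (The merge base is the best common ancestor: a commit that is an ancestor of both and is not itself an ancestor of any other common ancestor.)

6eca

Ancestors of fa1e: {6eca, a4bd, fa1e}.
Ancestors of 84f9: {6eca, 84f9, a4bd}.
Common ancestors: {6eca, a4bd}.
Among these, 6eca is not an ancestor of any other common ancestor — it is the merge base.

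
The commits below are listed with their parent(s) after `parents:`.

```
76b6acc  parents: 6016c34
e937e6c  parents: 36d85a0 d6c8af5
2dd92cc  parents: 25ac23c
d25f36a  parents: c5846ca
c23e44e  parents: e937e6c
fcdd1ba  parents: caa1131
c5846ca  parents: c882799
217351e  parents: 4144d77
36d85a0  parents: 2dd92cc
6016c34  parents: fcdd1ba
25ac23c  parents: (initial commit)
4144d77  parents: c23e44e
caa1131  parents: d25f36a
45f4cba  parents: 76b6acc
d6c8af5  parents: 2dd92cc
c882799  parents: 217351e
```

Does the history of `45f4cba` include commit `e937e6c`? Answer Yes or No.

Ancestors of 45f4cba (commits reachable by following parents): {217351e, 25ac23c, 2dd92cc, 36d85a0, 4144d77, 45f4cba, 6016c34, 76b6acc, c23e44e, c5846ca, c882799, caa1131, d25f36a, d6c8af5, e937e6c, fcdd1ba}.
e937e6c is in that set, so it is an ancestor of 45f4cba.

Yes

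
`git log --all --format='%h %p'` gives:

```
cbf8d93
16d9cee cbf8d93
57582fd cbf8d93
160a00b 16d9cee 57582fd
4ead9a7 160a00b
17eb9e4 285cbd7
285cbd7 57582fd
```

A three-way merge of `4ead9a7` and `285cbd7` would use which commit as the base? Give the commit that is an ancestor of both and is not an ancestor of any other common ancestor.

57582fd

Ancestors of 4ead9a7: {160a00b, 16d9cee, 4ead9a7, 57582fd, cbf8d93}.
Ancestors of 285cbd7: {285cbd7, 57582fd, cbf8d93}.
Common ancestors: {57582fd, cbf8d93}.
Among these, 57582fd is not an ancestor of any other common ancestor — it is the merge base.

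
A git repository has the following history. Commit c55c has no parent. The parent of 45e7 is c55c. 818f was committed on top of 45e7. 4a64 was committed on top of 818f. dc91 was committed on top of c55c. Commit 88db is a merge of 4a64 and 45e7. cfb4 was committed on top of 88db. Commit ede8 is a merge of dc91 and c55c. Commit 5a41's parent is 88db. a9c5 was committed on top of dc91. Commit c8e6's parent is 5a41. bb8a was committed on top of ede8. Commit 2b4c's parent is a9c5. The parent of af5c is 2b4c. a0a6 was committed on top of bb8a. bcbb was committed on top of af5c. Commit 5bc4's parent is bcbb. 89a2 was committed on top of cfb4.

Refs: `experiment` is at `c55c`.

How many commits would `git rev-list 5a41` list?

Walking parent pointers from 5a41: reachable set = {45e7, 4a64, 5a41, 818f, 88db, c55c}.
That is 6 commits.

6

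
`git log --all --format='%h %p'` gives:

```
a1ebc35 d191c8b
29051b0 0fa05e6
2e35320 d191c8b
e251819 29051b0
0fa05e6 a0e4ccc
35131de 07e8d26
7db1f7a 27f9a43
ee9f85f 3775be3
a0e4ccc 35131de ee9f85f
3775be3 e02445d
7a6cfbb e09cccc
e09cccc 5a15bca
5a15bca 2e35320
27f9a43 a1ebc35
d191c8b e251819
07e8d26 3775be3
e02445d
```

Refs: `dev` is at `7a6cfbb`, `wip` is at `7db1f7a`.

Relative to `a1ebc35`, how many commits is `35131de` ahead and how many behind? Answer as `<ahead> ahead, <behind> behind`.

Reachable from 35131de: {07e8d26, 35131de, 3775be3, e02445d}.
Reachable from a1ebc35: {07e8d26, 0fa05e6, 29051b0, 35131de, 3775be3, a0e4ccc, a1ebc35, d191c8b, e02445d, e251819, ee9f85f}.
Only in 35131de's history (ahead): {} — 0.
Only in a1ebc35's history (behind): {0fa05e6, 29051b0, a0e4ccc, a1ebc35, d191c8b, e251819, ee9f85f} — 7.

0 ahead, 7 behind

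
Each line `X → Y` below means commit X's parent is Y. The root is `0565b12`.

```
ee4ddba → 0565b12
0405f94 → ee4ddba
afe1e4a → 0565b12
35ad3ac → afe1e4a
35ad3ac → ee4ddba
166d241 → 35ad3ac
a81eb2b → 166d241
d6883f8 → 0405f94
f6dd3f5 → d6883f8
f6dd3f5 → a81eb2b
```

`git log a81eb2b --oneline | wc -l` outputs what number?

6

Walking parent pointers from a81eb2b: reachable set = {0565b12, 166d241, 35ad3ac, a81eb2b, afe1e4a, ee4ddba}.
That is 6 commits.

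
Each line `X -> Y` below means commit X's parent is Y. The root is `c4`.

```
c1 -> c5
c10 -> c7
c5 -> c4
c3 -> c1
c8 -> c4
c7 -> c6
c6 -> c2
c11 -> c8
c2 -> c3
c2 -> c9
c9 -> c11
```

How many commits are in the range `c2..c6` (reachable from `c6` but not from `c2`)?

1

Reachable from c6: {c1, c11, c2, c3, c4, c5, c6, c8, c9}.
Reachable from c2: {c1, c11, c2, c3, c4, c5, c8, c9}.
In c6's history but not c2's: {c6} — 1 commit.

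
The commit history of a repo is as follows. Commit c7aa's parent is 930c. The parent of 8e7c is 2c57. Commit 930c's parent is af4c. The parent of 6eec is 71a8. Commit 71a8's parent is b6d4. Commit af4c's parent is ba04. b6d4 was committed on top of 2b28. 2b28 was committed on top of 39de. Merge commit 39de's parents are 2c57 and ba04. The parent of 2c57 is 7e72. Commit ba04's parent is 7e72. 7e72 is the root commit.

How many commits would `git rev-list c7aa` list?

5

Walking parent pointers from c7aa: reachable set = {7e72, 930c, af4c, ba04, c7aa}.
That is 5 commits.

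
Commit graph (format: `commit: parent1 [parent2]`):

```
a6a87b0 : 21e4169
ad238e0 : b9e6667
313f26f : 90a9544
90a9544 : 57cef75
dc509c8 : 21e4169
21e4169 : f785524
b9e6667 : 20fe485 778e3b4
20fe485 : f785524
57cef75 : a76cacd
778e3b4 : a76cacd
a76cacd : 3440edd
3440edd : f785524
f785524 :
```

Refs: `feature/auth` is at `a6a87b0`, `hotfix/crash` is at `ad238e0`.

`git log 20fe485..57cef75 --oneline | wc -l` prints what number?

3

Reachable from 57cef75: {3440edd, 57cef75, a76cacd, f785524}.
Reachable from 20fe485: {20fe485, f785524}.
In 57cef75's history but not 20fe485's: {3440edd, 57cef75, a76cacd} — 3 commits.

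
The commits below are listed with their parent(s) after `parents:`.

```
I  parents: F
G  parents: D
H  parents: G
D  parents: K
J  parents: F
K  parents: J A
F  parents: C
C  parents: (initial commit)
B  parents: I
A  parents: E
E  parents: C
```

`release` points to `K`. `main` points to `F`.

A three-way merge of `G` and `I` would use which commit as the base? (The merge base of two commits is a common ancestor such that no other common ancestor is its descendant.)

F

Ancestors of G: {A, C, D, E, F, G, J, K}.
Ancestors of I: {C, F, I}.
Common ancestors: {C, F}.
Among these, F is not an ancestor of any other common ancestor — it is the merge base.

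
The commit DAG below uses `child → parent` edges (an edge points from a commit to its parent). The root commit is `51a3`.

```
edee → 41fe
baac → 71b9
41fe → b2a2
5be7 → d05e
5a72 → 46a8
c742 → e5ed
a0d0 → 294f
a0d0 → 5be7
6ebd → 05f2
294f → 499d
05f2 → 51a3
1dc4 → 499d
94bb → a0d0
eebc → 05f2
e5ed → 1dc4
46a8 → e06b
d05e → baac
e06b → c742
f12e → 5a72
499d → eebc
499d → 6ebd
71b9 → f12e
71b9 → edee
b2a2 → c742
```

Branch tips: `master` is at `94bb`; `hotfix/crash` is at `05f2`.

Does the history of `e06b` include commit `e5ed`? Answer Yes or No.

Ancestors of e06b (commits reachable by following parents): {05f2, 1dc4, 499d, 51a3, 6ebd, c742, e06b, e5ed, eebc}.
e5ed is in that set, so it is an ancestor of e06b.

Yes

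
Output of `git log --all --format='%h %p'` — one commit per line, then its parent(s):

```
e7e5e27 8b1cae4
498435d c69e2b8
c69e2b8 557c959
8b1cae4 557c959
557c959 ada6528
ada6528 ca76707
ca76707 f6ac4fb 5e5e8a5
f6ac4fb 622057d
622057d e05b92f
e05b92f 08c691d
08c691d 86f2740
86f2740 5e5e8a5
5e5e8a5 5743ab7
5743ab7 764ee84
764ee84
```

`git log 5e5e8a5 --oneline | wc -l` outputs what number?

3

Walking parent pointers from 5e5e8a5: reachable set = {5743ab7, 5e5e8a5, 764ee84}.
That is 3 commits.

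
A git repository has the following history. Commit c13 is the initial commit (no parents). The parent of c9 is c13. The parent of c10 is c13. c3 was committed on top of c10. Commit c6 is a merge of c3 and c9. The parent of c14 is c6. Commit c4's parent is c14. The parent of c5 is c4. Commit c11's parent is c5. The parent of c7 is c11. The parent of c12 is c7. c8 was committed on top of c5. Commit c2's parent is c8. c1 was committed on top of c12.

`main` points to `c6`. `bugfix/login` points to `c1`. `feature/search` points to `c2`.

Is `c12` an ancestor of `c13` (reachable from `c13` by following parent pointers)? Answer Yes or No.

No

Ancestors of c13: {c13}.
c12 is not in that set, so it is not an ancestor of c13.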